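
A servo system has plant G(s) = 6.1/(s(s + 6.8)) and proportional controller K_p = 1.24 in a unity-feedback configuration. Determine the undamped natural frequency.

ω_n = 2.75 rad/s

With unity feedback the closed-loop characteristic equation is s² + 6.8s + 1.24·6.1 = s² + 6.8s + 7.564 = 0.
Matching s² + 2ζω_n s + ω_n²: ω_n = √7.564 = 2.75 rad/s and 2ζω_n = 6.8, so ζ = 6.8/(2·2.75) = 1.24.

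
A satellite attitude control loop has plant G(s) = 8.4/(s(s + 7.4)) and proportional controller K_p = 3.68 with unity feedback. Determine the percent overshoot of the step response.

6.08%

The closed-loop denominator s² + 7.4s + 30.91 gives ω_n = √30.91 = 5.56 and ζ = 7.4/(2ω_n) = 0.6655.
%OS = 100·exp(−πζ/√(1−ζ²)) = 100·exp(−π·0.6655/√0.5571) = 6.08%.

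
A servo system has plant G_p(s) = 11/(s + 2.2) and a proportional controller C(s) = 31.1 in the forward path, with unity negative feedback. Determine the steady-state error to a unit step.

0.00639

The loop is type 0. Static position error constant K_pos = C(0)·G_p(0) = 31.1·5 = 155.5.
Steady-state error to a unit step: e_ss = 1/(1+K_pos) = 1/156.5 = 0.00639.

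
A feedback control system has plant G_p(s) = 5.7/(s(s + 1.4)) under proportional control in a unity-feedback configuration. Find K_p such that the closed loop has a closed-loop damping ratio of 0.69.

K_p = 0.181

Closed-loop characteristic equation: s² + 1.4s + K_p·5.7 = 0.
So ω_n = √(5.7K_p) and 2ζω_n = 1.4, giving ζ = 1.4/(2√(5.7K_p)).
Setting ζ = 0.69: √(5.7K_p) = 1.4/(2·0.69) = 1.014, so K_p = 1.029/5.7 = 0.181.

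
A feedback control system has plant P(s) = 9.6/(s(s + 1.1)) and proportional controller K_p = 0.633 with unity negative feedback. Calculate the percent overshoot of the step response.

48.7%

The closed-loop denominator s² + 1.1s + 6.077 gives ω_n = √6.077 = 2.465 and ζ = 1.1/(2ω_n) = 0.2231.
%OS = 100·exp(−πζ/√(1−ζ²)) = 100·exp(−π·0.2231/√0.9502) = 48.7%.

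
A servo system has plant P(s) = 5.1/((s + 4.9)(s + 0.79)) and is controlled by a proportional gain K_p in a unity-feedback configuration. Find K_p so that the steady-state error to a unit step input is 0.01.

K_p = 75.1

Steady-state error for a unit step on this type-0 loop is 1/(1 + K_p·P(0)).
P(0) = 1.317. Require 1/(1 + K_p·1.317) = 0.01, so 1 + 1.317·K_p = 100.
K_p = (100 − 1)/1.317 = 75.1.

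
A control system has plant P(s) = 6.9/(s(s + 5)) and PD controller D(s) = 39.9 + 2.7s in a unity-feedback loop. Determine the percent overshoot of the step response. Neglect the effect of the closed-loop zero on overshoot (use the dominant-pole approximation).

Forward path: (39.9 + 2.7s)·6.9/(s(s+5)). The closed-loop characteristic equation is s² + (5 + 6.9·2.7)s + 6.9·39.9 = 0.
That is s² + 23.63s + 275.3 = 0, so ω_n = 16.59 rad/s and ζ = 23.63/(2·16.59) = 0.7121.
%OS = 100·exp(−πζ/√(1−ζ²)) = 4.13%.

4.13%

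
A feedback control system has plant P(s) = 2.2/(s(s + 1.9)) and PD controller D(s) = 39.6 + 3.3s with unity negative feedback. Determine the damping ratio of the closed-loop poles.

Forward path: (39.6 + 3.3s)·2.2/(s(s+1.9)). The closed-loop characteristic equation is s² + (1.9 + 2.2·3.3)s + 2.2·39.6 = 0.
That is s² + 9.16s + 87.12 = 0, so ω_n = 9.334 rad/s and ζ = 9.16/(2·9.334) = 0.4907.

ζ = 0.491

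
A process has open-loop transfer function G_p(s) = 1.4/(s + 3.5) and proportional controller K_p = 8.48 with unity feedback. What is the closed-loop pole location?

Closed-loop transfer function: T(s) = K_p·G_p(s)/(1 + K_p·G_p(s)) = 11.87/(s + 3.5 + 11.87) = 11.87/(s + 15.37).
The closed-loop pole is at s = −15.37.

s = -15.37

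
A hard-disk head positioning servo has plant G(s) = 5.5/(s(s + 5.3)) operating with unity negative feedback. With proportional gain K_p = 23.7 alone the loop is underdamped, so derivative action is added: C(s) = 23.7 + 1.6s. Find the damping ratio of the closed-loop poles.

Forward path: (23.7 + 1.6s)·5.5/(s(s+5.3)). The closed-loop characteristic equation is s² + (5.3 + 5.5·1.6)s + 5.5·23.7 = 0.
That is s² + 14.1s + 130.3 = 0, so ω_n = 11.42 rad/s and ζ = 14.1/(2·11.42) = 0.6175.

ζ = 0.617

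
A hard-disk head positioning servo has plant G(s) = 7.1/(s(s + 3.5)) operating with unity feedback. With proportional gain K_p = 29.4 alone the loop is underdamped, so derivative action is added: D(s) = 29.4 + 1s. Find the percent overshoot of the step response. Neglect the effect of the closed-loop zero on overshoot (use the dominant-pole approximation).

29%

Forward path: (29.4 + 1s)·7.1/(s(s+3.5)). The closed-loop characteristic equation is s² + (3.5 + 7.1·1)s + 7.1·29.4 = 0.
That is s² + 10.6s + 208.7 = 0, so ω_n = 14.45 rad/s and ζ = 10.6/(2·14.45) = 0.3668.
%OS = 100·exp(−πζ/√(1−ζ²)) = 29%.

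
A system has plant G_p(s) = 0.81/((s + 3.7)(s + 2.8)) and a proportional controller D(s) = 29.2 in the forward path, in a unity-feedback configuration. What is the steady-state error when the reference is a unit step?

The loop is type 0. Static position error constant K_pos = D(0)·G_p(0) = 29.2·0.07819 = 2.283.
Steady-state error to a unit step: e_ss = 1/(1+K_pos) = 1/3.283 = 0.305.

0.305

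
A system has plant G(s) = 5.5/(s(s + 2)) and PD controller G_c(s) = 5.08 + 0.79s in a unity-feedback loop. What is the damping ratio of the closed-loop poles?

ζ = 0.6

Forward path: (5.08 + 0.79s)·5.5/(s(s+2)). The closed-loop characteristic equation is s² + (2 + 5.5·0.79)s + 5.5·5.08 = 0.
That is s² + 6.345s + 27.94 = 0, so ω_n = 5.286 rad/s and ζ = 6.345/(2·5.286) = 0.6002.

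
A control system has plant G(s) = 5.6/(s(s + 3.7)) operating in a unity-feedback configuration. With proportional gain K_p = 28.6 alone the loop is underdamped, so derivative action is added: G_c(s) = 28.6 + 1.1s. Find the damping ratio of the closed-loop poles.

ζ = 0.39

Forward path: (28.6 + 1.1s)·5.6/(s(s+3.7)). The closed-loop characteristic equation is s² + (3.7 + 5.6·1.1)s + 5.6·28.6 = 0.
That is s² + 9.86s + 160.2 = 0, so ω_n = 12.66 rad/s and ζ = 9.86/(2·12.66) = 0.3896.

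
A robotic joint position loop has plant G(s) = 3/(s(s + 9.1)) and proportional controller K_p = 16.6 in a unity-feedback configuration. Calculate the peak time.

Closed-loop characteristic equation: s² + 9.1s + 49.8 = 0, so ω_n = 7.057 rad/s and ζ = 9.1/(2·7.057) = 0.6448.
Damped frequency ω_d = ω_n√(1−ζ²) = 5.394 rad/s, so peak time T_p = π/ω_d = 0.582 s.

T_p = 0.582 s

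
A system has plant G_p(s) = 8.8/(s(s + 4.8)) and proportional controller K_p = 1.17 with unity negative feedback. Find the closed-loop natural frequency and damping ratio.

1 + K_p·G_p(s) = 0 gives s² + 4.8s + 10.3 = 0.
Matching s² + 2ζω_n s + ω_n²: ω_n = √10.3 = 3.209 rad/s and 2ζω_n = 4.8, so ζ = 4.8/(2·3.209) = 0.748.

ω_n = 3.21 rad/s, ζ = 0.748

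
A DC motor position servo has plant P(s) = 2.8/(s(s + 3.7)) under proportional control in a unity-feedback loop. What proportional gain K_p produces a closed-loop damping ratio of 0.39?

K_p = 8.04

Closed-loop characteristic equation: s² + 3.7s + K_p·2.8 = 0.
So ω_n = √(2.8K_p) and 2ζω_n = 3.7, giving ζ = 3.7/(2√(2.8K_p)).
Setting ζ = 0.39: √(2.8K_p) = 3.7/(2·0.39) = 4.744, so K_p = 22.5/2.8 = 8.04.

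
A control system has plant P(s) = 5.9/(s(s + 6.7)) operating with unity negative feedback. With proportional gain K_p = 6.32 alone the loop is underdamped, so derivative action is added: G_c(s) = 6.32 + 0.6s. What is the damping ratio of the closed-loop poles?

ζ = 0.838

Forward path: (6.32 + 0.6s)·5.9/(s(s+6.7)). The closed-loop characteristic equation is s² + (6.7 + 5.9·0.6)s + 5.9·6.32 = 0.
That is s² + 10.24s + 37.29 = 0, so ω_n = 6.106 rad/s and ζ = 10.24/(2·6.106) = 0.8385.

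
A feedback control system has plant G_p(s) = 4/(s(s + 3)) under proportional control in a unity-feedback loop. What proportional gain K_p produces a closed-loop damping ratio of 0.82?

K_p = 0.837

Closed-loop characteristic equation: s² + 3s + K_p·4 = 0.
So ω_n = √(4K_p) and 2ζω_n = 3, giving ζ = 3/(2√(4K_p)).
Setting ζ = 0.82: √(4K_p) = 3/(2·0.82) = 1.829, so K_p = 3.346/4 = 0.837.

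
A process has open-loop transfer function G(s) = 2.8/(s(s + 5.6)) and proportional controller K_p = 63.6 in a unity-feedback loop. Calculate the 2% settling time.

T_s ≈ 1.43 s

From 1 + K_pG(s) = 0: s² + 5.6s + 178.1 = 0 ⇒ ω_n = 13.34, ζ = 0.2098.
2% settling time T_s ≈ 4/(ζω_n) = 4/2.8 = 1.43 s.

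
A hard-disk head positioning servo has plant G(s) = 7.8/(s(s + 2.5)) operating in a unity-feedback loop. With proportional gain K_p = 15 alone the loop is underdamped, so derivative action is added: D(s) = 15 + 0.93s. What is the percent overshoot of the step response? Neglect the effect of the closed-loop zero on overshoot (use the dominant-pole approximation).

20.5%

Forward path: (15 + 0.93s)·7.8/(s(s+2.5)). The closed-loop characteristic equation is s² + (2.5 + 7.8·0.93)s + 7.8·15 = 0.
That is s² + 9.754s + 117 = 0, so ω_n = 10.82 rad/s and ζ = 9.754/(2·10.82) = 0.4509.
%OS = 100·exp(−πζ/√(1−ζ²)) = 20.5%.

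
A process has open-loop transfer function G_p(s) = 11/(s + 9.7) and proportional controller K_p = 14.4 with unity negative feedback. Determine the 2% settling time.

Closed-loop transfer function: T(s) = K_p·G_p(s)/(1 + K_p·G_p(s)) = 158.4/(s + 9.7 + 158.4) = 158.4/(s + 168.1).
Time constant τ = 1/168.1 = 0.005949 s, so the 2% settling time is about 4τ = 0.0238 s.

T_s ≈ 0.0238 s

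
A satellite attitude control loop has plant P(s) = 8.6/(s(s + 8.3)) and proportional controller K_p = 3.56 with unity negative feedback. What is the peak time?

T_p = 0.858 s

From 1 + K_pP(s) = 0: s² + 8.3s + 30.62 = 0 ⇒ ω_n = 5.533, ζ = 0.75.
Damped frequency ω_d = ω_n√(1−ζ²) = 3.66 rad/s, so peak time T_p = π/ω_d = 0.858 s.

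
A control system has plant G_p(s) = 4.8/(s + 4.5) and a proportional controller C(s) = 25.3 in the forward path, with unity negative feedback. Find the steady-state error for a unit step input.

0.0357

The loop is type 0. Static position error constant K_pos = C(0)·G_p(0) = 25.3·1.067 = 26.99.
Steady-state error to a unit step: e_ss = 1/(1+K_pos) = 1/27.99 = 0.0357.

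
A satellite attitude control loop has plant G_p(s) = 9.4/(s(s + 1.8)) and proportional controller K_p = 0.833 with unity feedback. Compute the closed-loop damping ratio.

1 + K_p·G_p(s) = 0 gives s² + 1.8s + 7.83 = 0.
So ω_n² = 7.83 ⇒ ω_n = 2.798 rad/s, and ζ = 1.8/(2ω_n) = 0.322.

ζ = 0.322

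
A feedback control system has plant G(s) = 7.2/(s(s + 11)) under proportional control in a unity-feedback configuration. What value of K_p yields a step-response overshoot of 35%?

From %OS = 100·exp(−πζ/√(1−ζ²)) = 35%, ζ = −ln(0.35)/√(π²+ln²(0.35)) = 0.3169.
Characteristic equation s² + 11s + 7.2K_p = 0 gives ζ = 11/(2√(7.2K_p)).
Setting ζ = 0.3169: √(7.2K_p) = 11/(2·0.3169) = 17.35, so K_p = 301.1/7.2 = 41.8.

K_p = 41.8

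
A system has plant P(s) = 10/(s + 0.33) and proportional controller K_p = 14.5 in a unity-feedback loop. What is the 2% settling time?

Closed-loop transfer function: T(s) = K_p·P(s)/(1 + K_p·P(s)) = 145/(s + 0.33 + 145) = 145/(s + 145.3).
Time constant τ = 1/145.3 = 0.006881 s, so the 2% settling time is about 4τ = 0.0275 s.

T_s ≈ 0.0275 s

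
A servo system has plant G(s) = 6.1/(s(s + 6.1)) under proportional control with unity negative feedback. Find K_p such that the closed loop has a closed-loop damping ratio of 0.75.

Closed-loop characteristic equation: s² + 6.1s + K_p·6.1 = 0.
So ω_n = √(6.1K_p) and 2ζω_n = 6.1, giving ζ = 6.1/(2√(6.1K_p)).
Setting ζ = 0.75: √(6.1K_p) = 6.1/(2·0.75) = 4.067, so K_p = 16.54/6.1 = 2.71.

K_p = 2.71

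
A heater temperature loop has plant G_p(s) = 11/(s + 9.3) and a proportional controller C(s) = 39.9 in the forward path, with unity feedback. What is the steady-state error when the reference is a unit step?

The loop is type 0. Static position error constant K_pos = C(0)·G_p(0) = 39.9·1.183 = 47.19.
Steady-state error to a unit step: e_ss = 1/(1+K_pos) = 1/48.19 = 0.0207.

0.0207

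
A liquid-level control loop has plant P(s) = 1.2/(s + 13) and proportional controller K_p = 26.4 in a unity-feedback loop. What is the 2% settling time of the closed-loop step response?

Closed-loop transfer function: T(s) = K_p·P(s)/(1 + K_p·P(s)) = 31.68/(s + 13 + 31.68) = 31.68/(s + 44.68).
Time constant τ = 1/44.68 = 0.02238 s, so the 2% settling time is about 4τ = 0.0895 s.

T_s ≈ 0.0895 s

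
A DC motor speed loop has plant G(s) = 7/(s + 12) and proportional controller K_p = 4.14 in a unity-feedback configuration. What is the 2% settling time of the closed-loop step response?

Closed-loop transfer function: T(s) = K_p·G(s)/(1 + K_p·G(s)) = 28.98/(s + 12 + 28.98) = 28.98/(s + 40.98).
Time constant τ = 1/40.98 = 0.0244 s, so the 2% settling time is about 4τ = 0.0976 s.

T_s ≈ 0.0976 s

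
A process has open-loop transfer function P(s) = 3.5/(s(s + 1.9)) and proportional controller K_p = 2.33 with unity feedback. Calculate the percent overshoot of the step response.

33%

Closed-loop characteristic equation: s² + 1.9s + 8.155 = 0, so ω_n = 2.856 rad/s and ζ = 1.9/(2·2.856) = 0.3327.
%OS = 100·exp(−πζ/√(1−ζ²)) = 100·exp(−π·0.3327/√0.8893) = 33%.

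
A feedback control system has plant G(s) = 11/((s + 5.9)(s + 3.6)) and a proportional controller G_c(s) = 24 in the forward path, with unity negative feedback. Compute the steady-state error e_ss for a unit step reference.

0.0745

The loop is type 0. Static position error constant K_pos = G_c(0)·G(0) = 24·0.5179 = 12.43.
Steady-state error to a unit step: e_ss = 1/(1+K_pos) = 1/13.43 = 0.0745.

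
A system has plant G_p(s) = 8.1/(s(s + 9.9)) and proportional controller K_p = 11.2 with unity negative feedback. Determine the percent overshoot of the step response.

14.8%

Closed-loop characteristic equation: s² + 9.9s + 90.72 = 0, so ω_n = 9.525 rad/s and ζ = 9.9/(2·9.525) = 0.5197.
%OS = 100·exp(−πζ/√(1−ζ²)) = 100·exp(−π·0.5197/√0.7299) = 14.8%.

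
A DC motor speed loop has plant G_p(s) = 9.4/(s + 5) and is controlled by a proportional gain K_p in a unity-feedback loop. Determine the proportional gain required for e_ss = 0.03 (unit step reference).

K_p = 17.2

Steady-state error for a unit step on this type-0 loop is 1/(1 + K_p·G_p(0)).
G_p(0) = 1.88. Require 1/(1 + K_p·1.88) = 0.03, so 1 + 1.88·K_p = 33.33.
K_p = (33.33 − 1)/1.88 = 17.2.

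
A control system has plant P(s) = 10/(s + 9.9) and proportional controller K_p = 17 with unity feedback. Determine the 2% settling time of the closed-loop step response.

T_s ≈ 0.0222 s

Closed-loop transfer function: T(s) = K_p·P(s)/(1 + K_p·P(s)) = 170/(s + 9.9 + 170) = 170/(s + 179.9).
Time constant τ = 1/179.9 = 0.005559 s, so the 2% settling time is about 4τ = 0.0222 s.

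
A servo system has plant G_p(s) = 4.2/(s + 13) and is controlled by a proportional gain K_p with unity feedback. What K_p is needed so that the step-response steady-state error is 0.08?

For a type-0 loop with proportional control, e_ss = 1/(1 + K_p·G_p(0)).
G_p(0) = 0.3231. Require 1/(1 + K_p·0.3231) = 0.08, so 1 + 0.3231·K_p = 12.5.
K_p = (12.5 − 1)/0.3231 = 35.6.

K_p = 35.6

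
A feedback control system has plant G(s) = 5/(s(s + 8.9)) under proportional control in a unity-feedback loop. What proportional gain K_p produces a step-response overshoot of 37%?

K_p = 43.5

From %OS = 100·exp(−πζ/√(1−ζ²)) = 37%, ζ = −ln(0.37)/√(π²+ln²(0.37)) = 0.3017.
Characteristic equation s² + 8.9s + 5K_p = 0 gives ζ = 8.9/(2√(5K_p)).
Setting ζ = 0.3017: √(5K_p) = 8.9/(2·0.3017) = 14.75, so K_p = 217.5/5 = 43.5.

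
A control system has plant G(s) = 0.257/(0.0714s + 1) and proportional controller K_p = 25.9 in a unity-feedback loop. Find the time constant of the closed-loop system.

Closed loop: T(s) = K_p·G/(1+K_p·G) = 6.656/(0.0714s + 1 + 6.656), with pole at s = −(1 + 6.656)/0.0714 = −107.2.
Closed-loop time constant τ = 1/107.2 = 0.00933 s.

τ = 0.00933 s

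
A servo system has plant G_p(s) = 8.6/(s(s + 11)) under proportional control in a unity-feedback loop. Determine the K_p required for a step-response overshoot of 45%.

From %OS = 100·exp(−πζ/√(1−ζ²)) = 45%, ζ = −ln(0.45)/√(π²+ln²(0.45)) = 0.2463.
Characteristic equation s² + 11s + 8.6K_p = 0 gives ζ = 11/(2√(8.6K_p)).
Setting ζ = 0.2463: √(8.6K_p) = 11/(2·0.2463) = 22.33, so K_p = 498.5/8.6 = 58.

K_p = 58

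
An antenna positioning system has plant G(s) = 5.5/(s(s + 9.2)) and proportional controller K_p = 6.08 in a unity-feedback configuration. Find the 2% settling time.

T_s ≈ 0.87 s

From 1 + K_pG(s) = 0: s² + 9.2s + 33.44 = 0 ⇒ ω_n = 5.783, ζ = 0.7955.
2% settling time T_s ≈ 4/(ζω_n) = 4/4.6 = 0.87 s.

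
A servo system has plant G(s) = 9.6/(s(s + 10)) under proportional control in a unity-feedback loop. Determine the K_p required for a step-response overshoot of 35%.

K_p = 25.9

From %OS = 100·exp(−πζ/√(1−ζ²)) = 35%, ζ = −ln(0.35)/√(π²+ln²(0.35)) = 0.3169.
Characteristic equation s² + 10s + 9.6K_p = 0 gives ζ = 10/(2√(9.6K_p)).
Setting ζ = 0.3169: √(9.6K_p) = 10/(2·0.3169) = 15.78, so K_p = 248.9/9.6 = 25.9.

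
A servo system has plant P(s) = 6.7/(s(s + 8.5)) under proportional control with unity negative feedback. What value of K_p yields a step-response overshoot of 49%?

K_p = 55

From %OS = 100·exp(−πζ/√(1−ζ²)) = 49%, ζ = −ln(0.49)/√(π²+ln²(0.49)) = 0.2214.
Characteristic equation s² + 8.5s + 6.7K_p = 0 gives ζ = 8.5/(2√(6.7K_p)).
Setting ζ = 0.2214: √(6.7K_p) = 8.5/(2·0.2214) = 19.19, so K_p = 368.4/6.7 = 55.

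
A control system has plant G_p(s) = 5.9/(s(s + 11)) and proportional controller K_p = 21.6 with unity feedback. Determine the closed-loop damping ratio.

With unity feedback the closed-loop characteristic equation is s² + 11s + 21.6·5.9 = s² + 11s + 127.4 = 0.
Matching s² + 2ζω_n s + ω_n²: ω_n = √127.4 = 11.29 rad/s and 2ζω_n = 11, so ζ = 11/(2·11.29) = 0.487.

ζ = 0.487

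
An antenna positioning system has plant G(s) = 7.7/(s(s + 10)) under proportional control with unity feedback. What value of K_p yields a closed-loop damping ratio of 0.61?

Closed-loop characteristic equation: s² + 10s + K_p·7.7 = 0.
So ω_n = √(7.7K_p) and 2ζω_n = 10, giving ζ = 10/(2√(7.7K_p)).
Setting ζ = 0.61: √(7.7K_p) = 10/(2·0.61) = 8.197, so K_p = 67.19/7.7 = 8.73.

K_p = 8.73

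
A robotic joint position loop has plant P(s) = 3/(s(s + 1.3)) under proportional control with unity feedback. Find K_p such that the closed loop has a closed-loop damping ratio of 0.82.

Closed-loop characteristic equation: s² + 1.3s + K_p·3 = 0.
So ω_n = √(3K_p) and 2ζω_n = 1.3, giving ζ = 1.3/(2√(3K_p)).
Setting ζ = 0.82: √(3K_p) = 1.3/(2·0.82) = 0.7927, so K_p = 0.6283/3 = 0.209.

K_p = 0.209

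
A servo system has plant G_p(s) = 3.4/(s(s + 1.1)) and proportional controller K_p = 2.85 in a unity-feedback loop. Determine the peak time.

T_p = 1.03 s

Closed-loop characteristic equation: s² + 1.1s + 9.69 = 0, so ω_n = 3.113 rad/s and ζ = 1.1/(2·3.113) = 0.1767.
Damped frequency ω_d = ω_n√(1−ζ²) = 3.064 rad/s, so peak time T_p = π/ω_d = 1.03 s.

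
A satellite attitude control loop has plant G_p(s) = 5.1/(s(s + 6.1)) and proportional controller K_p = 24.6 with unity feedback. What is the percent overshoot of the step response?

From 1 + K_pG_p(s) = 0: s² + 6.1s + 125.5 = 0 ⇒ ω_n = 11.2, ζ = 0.2723.
%OS = 100·exp(−πζ/√(1−ζ²)) = 100·exp(−π·0.2723/√0.9259) = 41.1%.

41.1%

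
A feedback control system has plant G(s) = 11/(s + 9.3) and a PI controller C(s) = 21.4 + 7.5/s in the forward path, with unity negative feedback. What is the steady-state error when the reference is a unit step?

The open loop C(s)G(s) has a pole at the origin (type 1), so the static position error constant is infinite and e_ss = 1/(1+∞) = 0.

0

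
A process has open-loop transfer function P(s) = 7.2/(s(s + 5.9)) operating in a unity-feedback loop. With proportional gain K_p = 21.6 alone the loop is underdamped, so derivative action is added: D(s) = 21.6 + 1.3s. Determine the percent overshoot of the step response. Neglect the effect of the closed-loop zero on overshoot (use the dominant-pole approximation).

Forward path: (21.6 + 1.3s)·7.2/(s(s+5.9)). The closed-loop characteristic equation is s² + (5.9 + 7.2·1.3)s + 7.2·21.6 = 0.
That is s² + 15.26s + 155.5 = 0, so ω_n = 12.47 rad/s and ζ = 15.26/(2·12.47) = 0.6118.
%OS = 100·exp(−πζ/√(1−ζ²)) = 8.8%.

8.8%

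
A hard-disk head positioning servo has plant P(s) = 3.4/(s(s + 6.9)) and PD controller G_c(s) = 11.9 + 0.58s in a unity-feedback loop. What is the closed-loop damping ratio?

ζ = 0.697

Forward path: (11.9 + 0.58s)·3.4/(s(s+6.9)). The closed-loop characteristic equation is s² + (6.9 + 3.4·0.58)s + 3.4·11.9 = 0.
That is s² + 8.872s + 40.46 = 0, so ω_n = 6.361 rad/s and ζ = 8.872/(2·6.361) = 0.6974.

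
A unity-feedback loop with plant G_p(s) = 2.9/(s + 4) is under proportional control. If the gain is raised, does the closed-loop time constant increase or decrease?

decrease

Closed-loop pole is at s = −(4+K_p·2.9); larger K_p moves it further left, so τ = 1/(4+K_p·2.9) decreases.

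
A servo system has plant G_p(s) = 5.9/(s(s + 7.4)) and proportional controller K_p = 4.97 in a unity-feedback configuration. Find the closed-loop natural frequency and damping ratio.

ω_n = 5.42 rad/s, ζ = 0.683

The closed-loop denominator is s(s+7.4) + 4.97·5.9 = s² + 7.4s + 29.32.
So ω_n² = 29.32 ⇒ ω_n = 5.415 rad/s, and ζ = 7.4/(2ω_n) = 0.683.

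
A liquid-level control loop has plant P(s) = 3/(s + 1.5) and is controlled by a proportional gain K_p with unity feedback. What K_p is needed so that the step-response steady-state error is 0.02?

Steady-state error for a unit step on this type-0 loop is 1/(1 + K_p·P(0)).
P(0) = 2. Require 1/(1 + K_p·2) = 0.02, so 1 + 2·K_p = 50.
K_p = (50 − 1)/2 = 24.5.

K_p = 24.5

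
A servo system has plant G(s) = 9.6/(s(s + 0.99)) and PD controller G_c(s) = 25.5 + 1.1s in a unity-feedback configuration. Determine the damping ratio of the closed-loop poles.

ζ = 0.369

Forward path: (25.5 + 1.1s)·9.6/(s(s+0.99)). The closed-loop characteristic equation is s² + (0.99 + 9.6·1.1)s + 9.6·25.5 = 0.
That is s² + 11.55s + 244.8 = 0, so ω_n = 15.65 rad/s and ζ = 11.55/(2·15.65) = 0.3691.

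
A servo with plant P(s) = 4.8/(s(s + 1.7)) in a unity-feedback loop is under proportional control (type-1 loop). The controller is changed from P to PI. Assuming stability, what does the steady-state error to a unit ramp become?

The integrator raises the loop to type 2, so K_v → ∞ and e_ss to a ramp is zero.

0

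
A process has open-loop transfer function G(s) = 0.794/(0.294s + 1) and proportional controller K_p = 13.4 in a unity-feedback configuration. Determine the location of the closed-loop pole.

s = -39.59

Closed loop: T(s) = K_p·G/(1+K_p·G) = 10.64/(0.294s + 1 + 10.64), with pole at s = −(1 + 10.64)/0.294 = −39.59.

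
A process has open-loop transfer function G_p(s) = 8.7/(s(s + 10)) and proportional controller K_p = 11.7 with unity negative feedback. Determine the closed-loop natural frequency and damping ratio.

The closed-loop denominator is s(s+10) + 11.7·8.7 = s² + 10s + 101.8.
So ω_n² = 101.8 ⇒ ω_n = 10.09 rad/s, and ζ = 10/(2ω_n) = 0.496.

ω_n = 10.1 rad/s, ζ = 0.496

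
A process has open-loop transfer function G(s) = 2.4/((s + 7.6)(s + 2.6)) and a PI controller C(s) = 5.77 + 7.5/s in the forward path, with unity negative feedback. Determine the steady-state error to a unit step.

0

The open loop C(s)G(s) has a pole at the origin (type 1), so the static position error constant is infinite and e_ss = 1/(1+∞) = 0.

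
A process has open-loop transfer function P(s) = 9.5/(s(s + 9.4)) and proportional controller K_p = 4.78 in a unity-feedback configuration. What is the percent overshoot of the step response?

Closed-loop characteristic equation: s² + 9.4s + 45.41 = 0, so ω_n = 6.739 rad/s and ζ = 9.4/(2·6.739) = 0.6975.
%OS = 100·exp(−πζ/√(1−ζ²)) = 100·exp(−π·0.6975/√0.5135) = 4.7%.

4.7%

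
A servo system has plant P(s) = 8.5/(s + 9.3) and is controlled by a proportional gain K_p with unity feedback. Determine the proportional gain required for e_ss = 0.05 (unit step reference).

Steady-state error for a unit step on this type-0 loop is 1/(1 + K_p·P(0)).
P(0) = 0.914. Require 1/(1 + K_p·0.914) = 0.05, so 1 + 0.914·K_p = 20.
K_p = (20 − 1)/0.914 = 20.8.

K_p = 20.8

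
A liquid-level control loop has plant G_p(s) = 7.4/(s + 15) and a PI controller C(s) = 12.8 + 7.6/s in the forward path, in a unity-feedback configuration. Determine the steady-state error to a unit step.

0

The open loop C(s)G_p(s) has a pole at the origin (type 1), so the static position error constant is infinite and e_ss = 1/(1+∞) = 0.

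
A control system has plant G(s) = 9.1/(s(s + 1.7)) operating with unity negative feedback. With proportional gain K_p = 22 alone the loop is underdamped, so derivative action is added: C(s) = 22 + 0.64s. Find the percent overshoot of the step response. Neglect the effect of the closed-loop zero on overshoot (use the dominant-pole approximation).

Forward path: (22 + 0.64s)·9.1/(s(s+1.7)). The closed-loop characteristic equation is s² + (1.7 + 9.1·0.64)s + 9.1·22 = 0.
That is s² + 7.524s + 200.2 = 0, so ω_n = 14.15 rad/s and ζ = 7.524/(2·14.15) = 0.2659.
%OS = 100·exp(−πζ/√(1−ζ²)) = 42%.

42%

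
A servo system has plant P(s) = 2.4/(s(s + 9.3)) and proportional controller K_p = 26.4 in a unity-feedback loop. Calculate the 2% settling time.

T_s ≈ 0.86 s

From 1 + K_pP(s) = 0: s² + 9.3s + 63.36 = 0 ⇒ ω_n = 7.96, ζ = 0.5842.
2% settling time T_s ≈ 4/(ζω_n) = 4/4.65 = 0.86 s.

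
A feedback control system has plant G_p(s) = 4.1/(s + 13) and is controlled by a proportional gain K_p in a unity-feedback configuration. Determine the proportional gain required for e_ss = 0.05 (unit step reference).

For a type-0 loop with proportional control, e_ss = 1/(1 + K_p·G_p(0)).
G_p(0) = 0.3154. Require 1/(1 + K_p·0.3154) = 0.05, so 1 + 0.3154·K_p = 20.
K_p = (20 − 1)/0.3154 = 60.2.

K_p = 60.2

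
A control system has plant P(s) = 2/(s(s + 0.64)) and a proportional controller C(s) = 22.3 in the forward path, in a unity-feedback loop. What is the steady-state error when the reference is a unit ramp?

The loop has one pole at the origin (type 1). Velocity error constant K_v = lim_{s→0} s·C(s)P(s) = 22.3·2/0.64 = 69.69.
Steady-state error to a unit ramp: e_ss = 1/K_v = 0.0143.

0.0143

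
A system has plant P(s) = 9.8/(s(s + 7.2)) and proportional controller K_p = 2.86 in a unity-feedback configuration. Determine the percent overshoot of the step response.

5.43%

The closed-loop denominator s² + 7.2s + 28.03 gives ω_n = √28.03 = 5.294 and ζ = 7.2/(2ω_n) = 0.68.
%OS = 100·exp(−πζ/√(1−ζ²)) = 100·exp(−π·0.68/√0.5376) = 5.43%.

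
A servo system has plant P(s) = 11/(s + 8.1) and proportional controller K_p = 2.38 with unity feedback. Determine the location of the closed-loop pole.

s = -34.28

Closed-loop transfer function: T(s) = K_p·P(s)/(1 + K_p·P(s)) = 26.18/(s + 8.1 + 26.18) = 26.18/(s + 34.28).
The closed-loop pole is at s = −34.28.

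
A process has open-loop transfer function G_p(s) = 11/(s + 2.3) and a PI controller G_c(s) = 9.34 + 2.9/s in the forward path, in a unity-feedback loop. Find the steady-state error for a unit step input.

The open loop G_c(s)G_p(s) has a pole at the origin (type 1), so the static position error constant is infinite and e_ss = 1/(1+∞) = 0.

0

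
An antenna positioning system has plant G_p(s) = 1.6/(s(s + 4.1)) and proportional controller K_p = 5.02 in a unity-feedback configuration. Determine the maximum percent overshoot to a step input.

From 1 + K_pG_p(s) = 0: s² + 4.1s + 8.032 = 0 ⇒ ω_n = 2.834, ζ = 0.7233.
%OS = 100·exp(−πζ/√(1−ζ²)) = 100·exp(−π·0.7233/√0.4768) = 3.72%.

3.72%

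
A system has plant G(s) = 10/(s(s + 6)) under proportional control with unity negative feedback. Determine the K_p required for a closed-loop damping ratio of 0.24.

Closed-loop characteristic equation: s² + 6s + K_p·10 = 0.
So ω_n = √(10K_p) and 2ζω_n = 6, giving ζ = 6/(2√(10K_p)).
Setting ζ = 0.24: √(10K_p) = 6/(2·0.24) = 12.5, so K_p = 156.2/10 = 15.6.

K_p = 15.6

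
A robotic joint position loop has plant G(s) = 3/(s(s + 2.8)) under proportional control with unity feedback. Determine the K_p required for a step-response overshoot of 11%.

K_p = 1.98

From %OS = 100·exp(−πζ/√(1−ζ²)) = 11%, ζ = −ln(0.11)/√(π²+ln²(0.11)) = 0.5749.
Characteristic equation s² + 2.8s + 3K_p = 0 gives ζ = 2.8/(2√(3K_p)).
Setting ζ = 0.5749: √(3K_p) = 2.8/(2·0.5749) = 2.435, so K_p = 5.93/3 = 1.98.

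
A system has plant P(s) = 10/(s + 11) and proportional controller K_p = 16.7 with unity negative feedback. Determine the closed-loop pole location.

Closed-loop transfer function: T(s) = K_p·P(s)/(1 + K_p·P(s)) = 167/(s + 11 + 167) = 167/(s + 178).
The closed-loop pole is at s = −178.

s = -178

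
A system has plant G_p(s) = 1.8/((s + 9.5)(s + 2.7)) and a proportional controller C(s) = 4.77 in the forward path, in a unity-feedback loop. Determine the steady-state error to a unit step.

The loop is type 0. Static position error constant K_pos = C(0)·G_p(0) = 4.77·0.07018 = 0.3347.
Steady-state error to a unit step: e_ss = 1/(1+K_pos) = 1/1.335 = 0.749.

0.749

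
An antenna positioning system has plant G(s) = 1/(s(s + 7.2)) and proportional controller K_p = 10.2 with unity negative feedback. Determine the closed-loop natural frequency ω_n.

1 + K_p·G(s) = 0 gives s² + 7.2s + 10.2 = 0.
So ω_n² = 10.2 ⇒ ω_n = 3.194 rad/s, and ζ = 7.2/(2ω_n) = 1.13.

ω_n = 3.19 rad/s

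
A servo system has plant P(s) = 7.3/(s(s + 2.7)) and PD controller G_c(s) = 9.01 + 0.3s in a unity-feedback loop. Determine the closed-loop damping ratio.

Forward path: (9.01 + 0.3s)·7.3/(s(s+2.7)). The closed-loop characteristic equation is s² + (2.7 + 7.3·0.3)s + 7.3·9.01 = 0.
That is s² + 4.89s + 65.77 = 0, so ω_n = 8.11 rad/s and ζ = 4.89/(2·8.11) = 0.3015.

ζ = 0.301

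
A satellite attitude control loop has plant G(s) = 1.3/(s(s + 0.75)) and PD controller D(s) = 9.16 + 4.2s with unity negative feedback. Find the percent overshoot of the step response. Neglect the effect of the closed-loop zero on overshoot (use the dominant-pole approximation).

Forward path: (9.16 + 4.2s)·1.3/(s(s+0.75)). The closed-loop characteristic equation is s² + (0.75 + 1.3·4.2)s + 1.3·9.16 = 0.
That is s² + 6.21s + 11.91 = 0, so ω_n = 3.451 rad/s and ζ = 6.21/(2·3.451) = 0.8998.
%OS = 100·exp(−πζ/√(1−ζ²)) = 0.154%.

0.154%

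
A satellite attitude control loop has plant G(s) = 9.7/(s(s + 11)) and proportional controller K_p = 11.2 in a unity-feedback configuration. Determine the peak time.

Closed-loop characteristic equation: s² + 11s + 108.6 = 0, so ω_n = 10.42 rad/s and ζ = 11/(2·10.42) = 0.5277.
Damped frequency ω_d = ω_n√(1−ζ²) = 8.854 rad/s, so peak time T_p = π/ω_d = 0.355 s.

T_p = 0.355 s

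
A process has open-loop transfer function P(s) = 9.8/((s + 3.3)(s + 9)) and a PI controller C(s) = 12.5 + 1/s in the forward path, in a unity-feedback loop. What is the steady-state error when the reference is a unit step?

0

The open loop C(s)P(s) has a pole at the origin (type 1), so the static position error constant is infinite and e_ss = 1/(1+∞) = 0.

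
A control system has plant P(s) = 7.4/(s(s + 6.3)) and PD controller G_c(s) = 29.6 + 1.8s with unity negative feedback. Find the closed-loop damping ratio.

Forward path: (29.6 + 1.8s)·7.4/(s(s+6.3)). The closed-loop characteristic equation is s² + (6.3 + 7.4·1.8)s + 7.4·29.6 = 0.
That is s² + 19.62s + 219 = 0, so ω_n = 14.8 rad/s and ζ = 19.62/(2·14.8) = 0.6628.

ζ = 0.663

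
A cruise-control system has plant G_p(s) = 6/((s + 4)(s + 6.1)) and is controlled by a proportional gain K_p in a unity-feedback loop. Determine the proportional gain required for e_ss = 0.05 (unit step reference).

Steady-state error for a unit step on this type-0 loop is 1/(1 + K_p·G_p(0)).
G_p(0) = 0.2459. Require 1/(1 + K_p·0.2459) = 0.05, so 1 + 0.2459·K_p = 20.
K_p = (20 − 1)/0.2459 = 77.3.

K_p = 77.3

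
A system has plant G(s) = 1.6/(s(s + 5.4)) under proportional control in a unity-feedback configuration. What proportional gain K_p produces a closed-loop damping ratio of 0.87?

Closed-loop characteristic equation: s² + 5.4s + K_p·1.6 = 0.
So ω_n = √(1.6K_p) and 2ζω_n = 5.4, giving ζ = 5.4/(2√(1.6K_p)).
Setting ζ = 0.87: √(1.6K_p) = 5.4/(2·0.87) = 3.103, so K_p = 9.631/1.6 = 6.02.

K_p = 6.02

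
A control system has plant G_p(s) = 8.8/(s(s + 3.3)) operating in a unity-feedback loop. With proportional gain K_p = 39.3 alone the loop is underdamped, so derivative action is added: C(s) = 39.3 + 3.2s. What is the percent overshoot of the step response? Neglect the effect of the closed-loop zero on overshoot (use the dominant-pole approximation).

0.686%

Forward path: (39.3 + 3.2s)·8.8/(s(s+3.3)). The closed-loop characteristic equation is s² + (3.3 + 8.8·3.2)s + 8.8·39.3 = 0.
That is s² + 31.46s + 345.8 = 0, so ω_n = 18.6 rad/s and ζ = 31.46/(2·18.6) = 0.8458.
%OS = 100·exp(−πζ/√(1−ζ²)) = 0.686%.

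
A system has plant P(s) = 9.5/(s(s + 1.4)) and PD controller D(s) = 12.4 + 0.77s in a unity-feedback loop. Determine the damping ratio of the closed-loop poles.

Forward path: (12.4 + 0.77s)·9.5/(s(s+1.4)). The closed-loop characteristic equation is s² + (1.4 + 9.5·0.77)s + 9.5·12.4 = 0.
That is s² + 8.715s + 117.8 = 0, so ω_n = 10.85 rad/s and ζ = 8.715/(2·10.85) = 0.4015.

ζ = 0.401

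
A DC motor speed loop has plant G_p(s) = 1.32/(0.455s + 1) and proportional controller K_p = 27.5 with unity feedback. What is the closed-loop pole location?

Closed loop: T(s) = K_p·G_p/(1+K_p·G_p) = 36.3/(0.455s + 1 + 36.3), with pole at s = −(1 + 36.3)/0.455 = −81.98.

s = -81.98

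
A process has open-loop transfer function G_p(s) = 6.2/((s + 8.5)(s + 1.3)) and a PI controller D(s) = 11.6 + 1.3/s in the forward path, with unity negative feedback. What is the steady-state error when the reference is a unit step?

The open loop D(s)G_p(s) has a pole at the origin (type 1), so the static position error constant is infinite and e_ss = 1/(1+∞) = 0.

0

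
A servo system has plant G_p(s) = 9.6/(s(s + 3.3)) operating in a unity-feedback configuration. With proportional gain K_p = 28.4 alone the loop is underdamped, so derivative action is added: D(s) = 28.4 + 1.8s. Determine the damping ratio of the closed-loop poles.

Forward path: (28.4 + 1.8s)·9.6/(s(s+3.3)). The closed-loop characteristic equation is s² + (3.3 + 9.6·1.8)s + 9.6·28.4 = 0.
That is s² + 20.58s + 272.6 = 0, so ω_n = 16.51 rad/s and ζ = 20.58/(2·16.51) = 0.6232.

ζ = 0.623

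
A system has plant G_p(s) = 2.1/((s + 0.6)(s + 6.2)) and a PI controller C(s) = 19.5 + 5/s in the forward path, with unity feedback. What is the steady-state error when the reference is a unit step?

The open loop C(s)G_p(s) has a pole at the origin (type 1), so the static position error constant is infinite and e_ss = 1/(1+∞) = 0.

0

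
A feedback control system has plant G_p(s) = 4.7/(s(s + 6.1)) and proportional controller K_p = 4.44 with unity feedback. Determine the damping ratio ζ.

1 + K_p·G_p(s) = 0 gives s² + 6.1s + 20.87 = 0.
Matching s² + 2ζω_n s + ω_n²: ω_n = √20.87 = 4.568 rad/s and 2ζω_n = 6.1, so ζ = 6.1/(2·4.568) = 0.668.

ζ = 0.668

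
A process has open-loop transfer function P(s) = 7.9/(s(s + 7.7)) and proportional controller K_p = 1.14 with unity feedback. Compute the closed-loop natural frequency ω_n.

ω_n = 3 rad/s

1 + K_p·P(s) = 0 gives s² + 7.7s + 9.006 = 0.
So ω_n² = 9.006 ⇒ ω_n = 3.001 rad/s, and ζ = 7.7/(2ω_n) = 1.28.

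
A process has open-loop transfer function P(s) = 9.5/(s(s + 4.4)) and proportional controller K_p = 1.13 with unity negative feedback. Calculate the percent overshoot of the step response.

5.8%

From 1 + K_pP(s) = 0: s² + 4.4s + 10.73 = 0 ⇒ ω_n = 3.276, ζ = 0.6715.
%OS = 100·exp(−πζ/√(1−ζ²)) = 100·exp(−π·0.6715/√0.5491) = 5.8%.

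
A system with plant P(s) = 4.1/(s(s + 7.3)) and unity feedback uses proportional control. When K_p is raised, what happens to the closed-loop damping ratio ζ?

ζ = 7.3/(2√(4.1K_p)); increasing K_p raises the denominator, so ζ falls.

decrease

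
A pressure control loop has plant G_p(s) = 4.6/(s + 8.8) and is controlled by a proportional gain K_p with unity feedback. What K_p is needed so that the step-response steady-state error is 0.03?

K_p = 61.9

For a type-0 loop with proportional control, e_ss = 1/(1 + K_p·G_p(0)).
G_p(0) = 0.5227. Require 1/(1 + K_p·0.5227) = 0.03, so 1 + 0.5227·K_p = 33.33.
K_p = (33.33 − 1)/0.5227 = 61.9.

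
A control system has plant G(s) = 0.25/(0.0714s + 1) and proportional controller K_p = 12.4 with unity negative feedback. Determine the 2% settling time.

T_s ≈ 0.0697 s

Closed loop: T(s) = K_p·G/(1+K_p·G) = 3.1/(0.0714s + 1 + 3.1), with pole at s = −(1 + 3.1)/0.0714 = −57.42.
τ = 1/57.42 = 0.01741 s, so 2% settling time ≈ 4τ = 0.0697 s.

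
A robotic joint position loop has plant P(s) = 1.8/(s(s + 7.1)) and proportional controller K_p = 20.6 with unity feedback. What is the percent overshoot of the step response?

The closed-loop denominator s² + 7.1s + 37.08 gives ω_n = √37.08 = 6.089 and ζ = 7.1/(2ω_n) = 0.583.
%OS = 100·exp(−πζ/√(1−ζ²)) = 100·exp(−π·0.583/√0.6601) = 10.5%.

10.5%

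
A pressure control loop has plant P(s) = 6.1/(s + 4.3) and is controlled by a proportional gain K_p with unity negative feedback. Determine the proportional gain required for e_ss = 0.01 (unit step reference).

The loop is type 0, so e_ss(step) = 1/(1 + K_pos) with K_pos = K_p·P(0).
P(0) = 1.419. Require 1/(1 + K_p·1.419) = 0.01, so 1 + 1.419·K_p = 100.
K_p = (100 − 1)/1.419 = 69.8.

K_p = 69.8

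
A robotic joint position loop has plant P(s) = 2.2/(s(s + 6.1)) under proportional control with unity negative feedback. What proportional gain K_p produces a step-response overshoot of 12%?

From %OS = 100·exp(−πζ/√(1−ζ²)) = 12%, ζ = −ln(0.12)/√(π²+ln²(0.12)) = 0.5594.
Characteristic equation s² + 6.1s + 2.2K_p = 0 gives ζ = 6.1/(2√(2.2K_p)).
Setting ζ = 0.5594: √(2.2K_p) = 6.1/(2·0.5594) = 5.452, so K_p = 29.73/2.2 = 13.5.

K_p = 13.5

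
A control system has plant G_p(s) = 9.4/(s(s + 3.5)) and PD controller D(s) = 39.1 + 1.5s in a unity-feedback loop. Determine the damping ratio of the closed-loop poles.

ζ = 0.459

Forward path: (39.1 + 1.5s)·9.4/(s(s+3.5)). The closed-loop characteristic equation is s² + (3.5 + 9.4·1.5)s + 9.4·39.1 = 0.
That is s² + 17.6s + 367.5 = 0, so ω_n = 19.17 rad/s and ζ = 17.6/(2·19.17) = 0.459.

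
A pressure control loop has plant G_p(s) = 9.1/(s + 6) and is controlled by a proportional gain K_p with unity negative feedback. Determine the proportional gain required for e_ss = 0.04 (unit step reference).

Steady-state error for a unit step on this type-0 loop is 1/(1 + K_p·G_p(0)).
G_p(0) = 1.517. Require 1/(1 + K_p·1.517) = 0.04, so 1 + 1.517·K_p = 25.
K_p = (25 − 1)/1.517 = 15.8.

K_p = 15.8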